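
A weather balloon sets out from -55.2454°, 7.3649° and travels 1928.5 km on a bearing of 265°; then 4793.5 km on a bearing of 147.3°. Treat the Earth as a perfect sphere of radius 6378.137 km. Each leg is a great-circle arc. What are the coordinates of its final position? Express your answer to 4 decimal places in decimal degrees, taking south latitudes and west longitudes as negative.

latitude -68.3214°, longitude 70.8883°

Apply the spherical direct solution leg by leg, carrying full precision between legs.
Leg 1: from (-55.2454°, 7.3649°), δ = 1928.5/6378.137 = 0.302361 rad, θ = 265° → φ = -53.0466°, λ = -22.2024°.
Leg 2: from (-53.0466°, -22.2024°), δ = 4793.5/6378.137 = 0.751552 rad, θ = 147.3° → φ = -68.3214°, λ = 70.8883°.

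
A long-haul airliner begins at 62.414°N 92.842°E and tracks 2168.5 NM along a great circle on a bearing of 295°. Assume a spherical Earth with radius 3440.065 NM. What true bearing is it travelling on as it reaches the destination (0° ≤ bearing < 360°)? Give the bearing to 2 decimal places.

final bearing 229.04°

The arc subtends δ = 2168.5/3440.065 = 0.630366 rad at the centre.
Start latitude φ₁ = 1.089330 rad; initial bearing θ = 5.148721 rad.
sin φ₂ = sin φ₁ cos δ + cos φ₁ sin δ cos θ = (0.886317)(0.807812) + (0.463079)(0.589440)(0.422618) = 0.831334
φ₂ = asin(0.831334) = 0.981504 rad = 56.236°.
For the longitude increment, Δλ = atan2( sin θ sin δ cos φ₁, cos δ − sin φ₁ sin φ₂ ) = atan2(-0.247384, 0.070986) = -73.989°.
Hence λ₂ = 92.842° + -73.989° = 18.853°.
The forward bearing on arrival equals the back-azimuth from the destination plus 180°.
Back-azimuth from P₂ (56.24°, 18.85°) to P₁ (62.41°, 92.84°), with Δλ' = λ₁ − λ₂ = 73.99°: atan2( sin Δλ' cos φ₁ , cos φ₂ sin φ₁ − sin φ₂ cos φ₁ cos Δλ' ) = 49.04°.
Final bearing = (49.04° + 180°) mod 360° = 229.04°.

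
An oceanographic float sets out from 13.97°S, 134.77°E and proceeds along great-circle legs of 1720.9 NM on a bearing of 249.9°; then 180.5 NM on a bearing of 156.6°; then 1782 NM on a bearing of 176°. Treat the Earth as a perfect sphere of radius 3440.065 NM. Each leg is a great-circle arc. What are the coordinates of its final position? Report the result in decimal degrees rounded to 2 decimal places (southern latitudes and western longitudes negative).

latitude -54.15°, longitude 110.44°

Apply the spherical direct solution leg by leg, carrying full precision between legs.
Leg 1: from (-13.97°, 134.77°), δ = 1720.9/3440.065 = 0.500252 rad, θ = 249.9° → φ = -21.83°, λ = 105.74°.
Leg 2: from (-21.83°, 105.74°), δ = 180.5/3440.065 = 0.052470 rad, θ = 156.6° → φ = -24.58°, λ = 107.06°.
Leg 3: from (-24.58°, 107.06°), δ = 1782/3440.065 = 0.518013 rad, θ = 176° → φ = -54.15°, λ = 110.44°.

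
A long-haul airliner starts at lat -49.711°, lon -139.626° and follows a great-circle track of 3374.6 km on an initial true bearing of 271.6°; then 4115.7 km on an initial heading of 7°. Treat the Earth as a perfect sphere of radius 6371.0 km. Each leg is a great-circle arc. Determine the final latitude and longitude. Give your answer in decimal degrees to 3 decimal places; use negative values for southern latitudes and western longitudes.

Apply the spherical direct solution leg by leg, carrying full precision between legs.
Leg 1: from (-49.711°, -139.626°), δ = 3374.6/6371 = 0.529681 rad, θ = 271.6° → φ = -40.477°, λ = 178.770°.
Leg 2: from (-40.477°, 178.770°), δ = 4115.7/6371 = 0.646005 rad, θ = 7° → φ = -3.660°, λ = -177.014°.

latitude -3.660°, longitude -177.014°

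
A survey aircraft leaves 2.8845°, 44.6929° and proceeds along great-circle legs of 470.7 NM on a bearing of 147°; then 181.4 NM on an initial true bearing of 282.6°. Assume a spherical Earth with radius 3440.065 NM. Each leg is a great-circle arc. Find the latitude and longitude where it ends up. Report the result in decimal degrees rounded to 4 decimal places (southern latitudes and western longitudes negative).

latitude -3.0287°, longitude 46.0096°

Apply the spherical direct solution leg by leg, carrying full precision between legs.
Leg 1: from (2.8845°, 44.6929°), δ = 470.7/3440.065 = 0.136829 rad, θ = 147° → φ = -3.6924°, λ = 48.9622°.
Leg 2: from (-3.6924°, 48.9622°), δ = 181.4/3440.065 = 0.052732 rad, θ = 282.6° → φ = -3.0287°, λ = 46.0096°.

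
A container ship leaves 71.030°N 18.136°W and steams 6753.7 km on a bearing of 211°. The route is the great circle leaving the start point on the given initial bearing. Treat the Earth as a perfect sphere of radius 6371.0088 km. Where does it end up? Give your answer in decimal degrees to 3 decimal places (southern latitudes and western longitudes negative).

latitude 12.661°, longitude -45.556°

Central angle δ = d/R = 1.060068 rad.
With φ₁ = 71.030° = 1.239707 rad and θ = 211° = 3.682645 rad:
sin φ₂ = sin φ₁ cos δ + cos φ₁ sin δ cos θ = (0.945689)(0.488813) + (0.325073)(0.872389)(-0.857167) = 0.219181
φ₂ = asin(0.219181) = 0.220975 rad = 12.661°.
For the longitude increment, Δλ = atan2( sin θ sin δ cos φ₁, cos δ − sin φ₁ sin φ₂ ) = atan2(-0.146060, 0.281536) = -27.420°.
λ₂ = -18.136° + -27.420° = -45.556°.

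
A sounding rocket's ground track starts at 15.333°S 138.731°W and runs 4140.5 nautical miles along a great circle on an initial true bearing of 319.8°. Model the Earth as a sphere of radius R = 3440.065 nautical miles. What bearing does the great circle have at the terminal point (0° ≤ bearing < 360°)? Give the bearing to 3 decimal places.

final bearing 309.396°

The arc subtends δ = 4140.5/3440.065 = 1.203611 rad at the centre.
With φ₁ = -15.333° = -0.267611 rad and θ = 319.8° = 5.581563 rad:
Destination latitude: φ₂ = arcsin( sin φ₁ cos δ + cos φ₁ sin δ cos θ ) = arcsin(0.592580) = 36.340°.
For the longitude increment, Δλ = atan2( sin θ sin δ cos φ₁, cos δ − sin φ₁ sin φ₂ ) = atan2(-0.580989, 0.515685) = -48.408°.
λ₂ = -138.731° + -48.408° = -187.139°, normalized to (−180°, 180°] → 172.861°.
The forward bearing on arrival equals the back-azimuth from the destination plus 180°.
Back-azimuth from P₂ (36.340°, 172.861°) to P₁ (-15.333°, -138.731°), with Δλ' = λ₁ − λ₂ = -311.592°: atan2( sin Δλ' cos φ₁ , cos φ₂ sin φ₁ − sin φ₂ cos φ₁ cos Δλ' ) = 129.396°.
Final bearing = (129.396° + 180°) mod 360° = 309.396°.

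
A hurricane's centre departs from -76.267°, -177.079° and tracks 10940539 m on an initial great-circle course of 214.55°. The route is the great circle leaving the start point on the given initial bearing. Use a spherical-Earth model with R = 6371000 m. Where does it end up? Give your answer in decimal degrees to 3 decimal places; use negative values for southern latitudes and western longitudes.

latitude -2.963°, longitude 37.102°

Central angle δ = d/R = 1.717240 rad.
Start latitude φ₁ = -1.331110 rad; initial bearing θ = 3.744604 rad.
sin φ₂ = sin φ₁ cos δ + cos φ₁ sin δ cos θ = (-0.971413)(-0.145921) + (0.237398)(0.989296)(-0.823632) = -0.051686
φ₂ = asin(-0.051686) = -0.051709 rad = -2.963°.
Then Δλ = atan2(-0.133193, -0.196129) = -2.545026 rad, from sin θ sin δ cos φ₁ over cos δ − sin φ₁ sin φ₂.
λ₂ = -177.079° + -145.819° = -322.898°, normalized to (−180°, 180°] → 37.102°.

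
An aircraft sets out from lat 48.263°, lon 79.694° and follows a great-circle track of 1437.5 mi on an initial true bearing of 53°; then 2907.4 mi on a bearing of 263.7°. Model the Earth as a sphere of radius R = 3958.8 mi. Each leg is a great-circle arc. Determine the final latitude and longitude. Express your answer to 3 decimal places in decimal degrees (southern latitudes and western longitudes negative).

latitude 35.693°, longitude 56.098°

Apply the spherical direct solution leg by leg, carrying full precision between legs.
Leg 1: from (48.263°, 79.694°), δ = 1437.5/3958.8 = 0.363115 rad, θ = 53° → φ = 57.125°, λ = 111.200°.
Leg 2: from (57.125°, 111.200°), δ = 2907.4/3958.8 = 0.734414 rad, θ = 263.7° → φ = 35.693°, λ = 56.098°.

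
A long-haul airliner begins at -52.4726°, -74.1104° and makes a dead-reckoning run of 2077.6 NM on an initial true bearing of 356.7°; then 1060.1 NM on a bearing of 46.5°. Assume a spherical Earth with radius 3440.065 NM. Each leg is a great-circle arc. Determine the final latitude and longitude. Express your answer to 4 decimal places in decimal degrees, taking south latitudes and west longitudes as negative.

Apply the spherical direct solution leg by leg, carrying full precision between legs.
Leg 1: from (-52.4726°, -74.1104°), δ = 2077.6/3440.065 = 0.603942 rad, θ = 356.7° → φ = -17.9038°, λ = -76.0791°.
Leg 2: from (-17.9038°, -76.0791°), δ = 1060.1/3440.065 = 0.308163 rad, θ = 46.5° → φ = -5.4090°, λ = -63.3116°.

latitude -5.4090°, longitude -63.3116°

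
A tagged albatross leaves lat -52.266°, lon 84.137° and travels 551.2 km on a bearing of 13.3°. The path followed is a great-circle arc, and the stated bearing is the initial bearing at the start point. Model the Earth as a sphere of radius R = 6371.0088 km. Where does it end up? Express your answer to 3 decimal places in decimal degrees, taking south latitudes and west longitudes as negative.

Angular distance δ = d/R = 551.2 / 6371.0088 = 0.086517 rad.
Start latitude φ₁ = -0.912214 rad; initial bearing θ = 0.232129 rad.
Applying the spherical law of cosines for sides, sin φ₂ = sin φ₁ cos δ + cos φ₁ sin δ cos θ = -0.736439, so φ₂ = -47.429°.
Δλ = atan2( sin θ sin δ cos φ₁ , cos δ − sin φ₁ sin φ₂ ) = atan2(0.012165, 0.413839) = 0.029388 rad = 1.684°.
λ₂ = λ₁ + Δλ = 85.821°.

latitude -47.429°, longitude 85.821°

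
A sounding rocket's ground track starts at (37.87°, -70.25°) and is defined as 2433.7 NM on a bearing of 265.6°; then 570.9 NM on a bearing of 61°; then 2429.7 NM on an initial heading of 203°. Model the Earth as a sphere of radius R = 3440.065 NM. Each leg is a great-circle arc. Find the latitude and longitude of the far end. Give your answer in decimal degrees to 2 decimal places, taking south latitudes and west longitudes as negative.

latitude -8.27°, longitude -121.31°

Apply the spherical direct solution leg by leg, carrying full precision between legs.
Leg 1: from (37.87°, -70.25°), δ = 2433.7/3440.065 = 0.707458 rad, θ = 265.6° → φ = 25.29°, λ = -116.03°.
Leg 2: from (25.29°, -116.03°), δ = 570.9/3440.065 = 0.165956 rad, θ = 61° → φ = 29.59°, λ = -106.47°.
Leg 3: from (29.59°, -106.47°), δ = 2429.7/3440.065 = 0.706295 rad, θ = 203° → φ = -8.27°, λ = -121.31°.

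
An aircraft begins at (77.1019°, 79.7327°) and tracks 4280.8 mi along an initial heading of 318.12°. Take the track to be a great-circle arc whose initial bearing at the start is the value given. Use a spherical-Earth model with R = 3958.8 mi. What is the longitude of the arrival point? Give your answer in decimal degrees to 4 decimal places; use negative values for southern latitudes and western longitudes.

Angular distance δ = d/R = 4280.8 / 3958.8 = 1.081338 rad.
With φ₁ = 77.1019° = 1.345682 rad and θ = 318.12° = 5.552241 rad:
sin φ₂ = sin φ₁ cos δ + cos φ₁ sin δ cos θ = (0.974769)(0.470148) + (0.223218)(0.882588)(0.744545) = 0.604968
φ₂ = asin(0.604968) = 0.649725 rad = 37.2265°.
Δλ = atan2( sin θ sin δ cos φ₁ , cos δ − sin φ₁ sin φ₂ ) = atan2(-0.131518, -0.119555) = -2.308585 rad = -132.2722°.
λ₂ = 79.7327° + -132.2722° = -52.5395°.

longitude -52.5395°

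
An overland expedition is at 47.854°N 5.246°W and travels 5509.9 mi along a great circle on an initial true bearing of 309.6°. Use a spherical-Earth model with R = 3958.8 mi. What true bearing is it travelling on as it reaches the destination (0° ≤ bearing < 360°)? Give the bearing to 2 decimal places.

final bearing 218.35°

The arc subtends δ = 5509.9/3958.8 = 1.391811 rad at the centre.
With φ₁ = 47.854° = 0.835210 rad and θ = 309.6° = 5.403539 rad:
Applying the spherical law of cosines for sides, sin φ₂ = sin φ₁ cos δ + cos φ₁ sin δ cos θ = 0.552892, so φ₂ = 33.566°.
For the longitude increment, Δλ = atan2( sin θ sin δ cos φ₁, cos δ − sin φ₁ sin φ₂ ) = atan2(-0.508772, -0.231903) = -114.504°.
λ₂ = λ₁ + Δλ = -119.750°.
The forward bearing on arrival equals the back-azimuth from the destination plus 180°.
Back-azimuth from P₂ (33.57°, -119.75°) to P₁ (47.85°, -5.25°), with Δλ' = λ₁ − λ₂ = 114.50°: atan2( sin Δλ' cos φ₁ , cos φ₂ sin φ₁ − sin φ₂ cos φ₁ cos Δλ' ) = 38.35°.
Final bearing = (38.35° + 180°) mod 360° = 218.35°.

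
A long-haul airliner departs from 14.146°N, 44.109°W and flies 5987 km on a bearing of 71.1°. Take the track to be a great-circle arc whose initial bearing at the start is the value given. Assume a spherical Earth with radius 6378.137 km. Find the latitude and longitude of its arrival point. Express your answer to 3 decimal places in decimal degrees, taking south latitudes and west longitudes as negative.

δ = 5987/6378.137 = 0.938675 rad (53.7821°).
With φ₁ = 14.146° = 0.246894 rad and θ = 71.1° = 1.240929 rad:
Applying the spherical law of cosines for sides, sin φ₂ = sin φ₁ cos δ + cos φ₁ sin δ cos θ = 0.397806, so φ₂ = 23.441°.
Then Δλ = atan2(0.740133, 0.493636) = 0.982594 rad, from sin θ sin δ cos φ₁ over cos δ − sin φ₁ sin φ₂.
λ₂ = -44.109° + 56.298° = 12.189°.

latitude 23.441°, longitude 12.189°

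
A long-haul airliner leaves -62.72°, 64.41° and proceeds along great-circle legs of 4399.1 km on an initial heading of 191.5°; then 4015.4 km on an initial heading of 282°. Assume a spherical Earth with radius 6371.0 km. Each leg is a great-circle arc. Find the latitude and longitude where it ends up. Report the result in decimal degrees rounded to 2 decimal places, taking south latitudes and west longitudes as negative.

Apply the spherical direct solution leg by leg, carrying full precision between legs.
Leg 1: from (-62.72°, 64.41°), δ = 4399.1/6371 = 0.690488 rad, θ = 191.5° → φ = -76.23°, λ = -83.35°.
Leg 2: from (-76.23°, -83.35°), δ = 4015.4/6371 = 0.630262 rad, θ = 282° → φ = -49.07°, λ = -144.98°.

latitude -49.07°, longitude -144.98°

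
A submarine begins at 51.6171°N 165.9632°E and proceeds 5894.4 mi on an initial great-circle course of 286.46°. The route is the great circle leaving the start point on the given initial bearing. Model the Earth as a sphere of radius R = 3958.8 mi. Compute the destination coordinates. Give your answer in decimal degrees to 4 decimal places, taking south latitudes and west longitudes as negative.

δ = 5894.4/3958.8 = 1.488936 rad (85.3098°).
Converting: φ₁ = 0.900888 rad, θ = 4.999670 rad.
Destination latitude: φ₂ = arcsin( sin φ₁ cos δ + cos φ₁ sin δ cos θ ) = arcsin(0.239441) = 13.8536°.
Then Δλ = atan2(-0.593473, -0.105924) = -1.747418 rad, from sin θ sin δ cos φ₁ over cos δ − sin φ₁ sin φ₂.
Hence λ₂ = 165.9632° + -100.1197° = 65.8435°.

latitude 13.8536°, longitude 65.8435°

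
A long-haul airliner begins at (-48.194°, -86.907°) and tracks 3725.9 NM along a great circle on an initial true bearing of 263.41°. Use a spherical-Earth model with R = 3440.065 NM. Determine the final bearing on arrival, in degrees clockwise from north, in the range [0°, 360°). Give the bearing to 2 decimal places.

final bearing 313.24°

Central angle δ = d/R = 1.083090 rad.
With φ₁ = -48.194° = -0.841144 rad and θ = 263.41° = 4.597372 rad:
sin φ₂ = sin φ₁ cos δ + cos φ₁ sin δ cos θ = (-0.745406)(0.468601) + (0.666611)(0.883410)(-0.114764) = -0.416881
φ₂ = asin(-0.416881) = -0.430012 rad = -24.638°.
Then Δλ = atan2(-0.584999, 0.157855) = -1.307236 rad, from sin θ sin δ cos φ₁ over cos δ − sin φ₁ sin φ₂.
Hence λ₂ = -86.907° + -74.899° = -161.806°.
The forward bearing on arrival equals the back-azimuth from the destination plus 180°.
Back-azimuth from P₂ (-24.64°, -161.81°) to P₁ (-48.19°, -86.91°), with Δλ' = λ₁ − λ₂ = 74.90°: atan2( sin Δλ' cos φ₁ , cos φ₂ sin φ₁ − sin φ₂ cos φ₁ cos Δλ' ) = 133.24°.
Final bearing = (133.24° + 180°) mod 360° = 313.24°.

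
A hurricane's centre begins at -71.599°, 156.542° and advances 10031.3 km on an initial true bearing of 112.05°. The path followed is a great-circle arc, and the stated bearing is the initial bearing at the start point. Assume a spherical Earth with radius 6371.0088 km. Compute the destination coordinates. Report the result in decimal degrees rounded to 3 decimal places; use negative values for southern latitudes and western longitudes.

latitude -6.602°, longitude -92.371°

δ = 10031.3/6371.0088 = 1.574523 rad (90.2135°).
Converting: φ₁ = -1.249638 rad, θ = 1.955641 rad.
sin φ₂ = sin φ₁ cos δ + cos φ₁ sin δ cos θ = (-0.948871)(-0.003727) + (0.315666)(0.999993)(-0.375416) = -0.114969
φ₂ = asin(-0.114969) = -0.115224 rad = -6.602°.
Then Δλ = atan2(0.292575, -0.112817) = 1.938829 rad, from sin θ sin δ cos φ₁ over cos δ − sin φ₁ sin φ₂.
λ₂ = 156.542° + 111.087° = 267.629°, normalized to (−180°, 180°] → -92.371°.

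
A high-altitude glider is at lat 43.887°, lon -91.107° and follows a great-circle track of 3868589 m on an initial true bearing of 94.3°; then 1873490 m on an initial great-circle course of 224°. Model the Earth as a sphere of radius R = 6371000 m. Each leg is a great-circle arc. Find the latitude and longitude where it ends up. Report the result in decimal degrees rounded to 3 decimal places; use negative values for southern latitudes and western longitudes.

latitude 19.857°, longitude -60.996°

Apply the spherical direct solution leg by leg, carrying full precision between legs.
Leg 1: from (43.887°, -91.107°), δ = 3868589/6371000 = 0.607218 rad, θ = 94.3° → φ = 32.580°, λ = -48.635°.
Leg 2: from (32.580°, -48.635°), δ = 1873490/6371000 = 0.294065 rad, θ = 224° → φ = 19.857°, λ = -60.996°.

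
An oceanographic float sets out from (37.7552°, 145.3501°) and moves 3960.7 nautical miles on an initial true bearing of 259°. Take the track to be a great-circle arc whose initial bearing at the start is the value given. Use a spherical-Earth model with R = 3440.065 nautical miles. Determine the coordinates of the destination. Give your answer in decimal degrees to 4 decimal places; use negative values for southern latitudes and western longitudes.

δ = 3960.7/3440.065 = 1.151345 rad (65.9672°).
With φ₁ = 37.7552° = 0.658953 rad and θ = 259° = 4.520403 rad:
sin φ₂ = sin φ₁ cos δ + cos φ₁ sin δ cos θ = (0.612289)(0.407260) + (0.790634)(0.913312)(-0.190809) = 0.111578
φ₂ = asin(0.111578) = 0.111811 rad = 6.4063°.
Then Δλ = atan2(-0.708829, 0.338942) = -1.124764 rad, from sin θ sin δ cos φ₁ over cos δ − sin φ₁ sin φ₂.
Hence λ₂ = 145.3501° + -64.4442° = 80.9059°.

latitude 6.4063°, longitude 80.9059°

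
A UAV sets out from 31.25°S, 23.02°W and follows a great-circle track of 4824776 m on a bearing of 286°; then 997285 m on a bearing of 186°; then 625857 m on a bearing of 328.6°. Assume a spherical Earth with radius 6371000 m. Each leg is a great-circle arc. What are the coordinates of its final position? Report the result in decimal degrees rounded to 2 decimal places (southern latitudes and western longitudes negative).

Apply the spherical direct solution leg by leg, carrying full precision between legs.
Leg 1: from (-31.25°, -23.02°), δ = 4824776/6371000 = 0.757303 rad, θ = 286° → φ = -12.42°, λ = -65.57°.
Leg 2: from (-12.42°, -65.57°), δ = 997285/6371000 = 0.156535 rad, θ = 186° → φ = -21.34°, λ = -66.57°.
Leg 3: from (-21.34°, -66.57°), δ = 625857/6371000 = 0.098235 rad, θ = 328.6° → φ = -16.51°, λ = -69.62°.

latitude -16.51°, longitude -69.62°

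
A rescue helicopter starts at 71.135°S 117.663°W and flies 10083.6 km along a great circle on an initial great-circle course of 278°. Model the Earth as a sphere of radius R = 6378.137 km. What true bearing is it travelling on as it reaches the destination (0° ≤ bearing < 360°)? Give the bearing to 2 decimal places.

final bearing 341.30°

Angular distance δ = d/R = 10083.6 / 6378.137 = 1.580963 rad.
Start latitude φ₁ = -1.241540 rad; initial bearing θ = 4.852015 rad.
Applying the spherical law of cosines for sides, sin φ₂ = sin φ₁ cos δ + cos φ₁ sin δ cos θ = 0.054618, so φ₂ = 3.131°.
For the longitude increment, Δλ = atan2( sin θ sin δ cos φ₁, cos δ − sin φ₁ sin φ₂ ) = atan2(-0.320176, 0.041518) = -82.612°.
λ₂ = -117.663° + -82.612° = -200.275°, normalized to (−180°, 180°] → 159.725°.
The forward bearing on arrival equals the back-azimuth from the destination plus 180°.
Back-azimuth from P₂ (3.13°, 159.73°) to P₁ (-71.14°, -117.66°), with Δλ' = λ₁ − λ₂ = -277.39°: atan2( sin Δλ' cos φ₁ , cos φ₂ sin φ₁ − sin φ₂ cos φ₁ cos Δλ' ) = 161.30°.
Final bearing = (161.30° + 180°) mod 360° = 341.30°.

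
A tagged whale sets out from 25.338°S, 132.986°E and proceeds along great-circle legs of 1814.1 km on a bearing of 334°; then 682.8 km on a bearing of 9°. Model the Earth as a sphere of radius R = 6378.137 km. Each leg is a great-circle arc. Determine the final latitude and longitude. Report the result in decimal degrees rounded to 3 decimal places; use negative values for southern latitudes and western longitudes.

Apply the spherical direct solution leg by leg, carrying full precision between legs.
Leg 1: from (-25.338°, 132.986°), δ = 1814.1/6378.137 = 0.284425 rad, θ = 334° → φ = -10.534°, λ = 125.798°.
Leg 2: from (-10.534°, 125.798°), δ = 682.8/6378.137 = 0.107053 rad, θ = 9° → φ = -4.475°, λ = 126.759°.

latitude -4.475°, longitude 126.759°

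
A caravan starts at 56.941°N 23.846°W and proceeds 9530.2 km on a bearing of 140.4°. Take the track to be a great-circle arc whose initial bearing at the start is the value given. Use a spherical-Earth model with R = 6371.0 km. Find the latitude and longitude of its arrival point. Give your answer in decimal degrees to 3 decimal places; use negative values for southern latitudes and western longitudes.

Central angle δ = d/R = 1.495872 rad.
Converting: φ₁ = 0.993808 rad, θ = 2.450442 rad.
Destination latitude: φ₂ = arcsin( sin φ₁ cos δ + cos φ₁ sin δ cos θ ) = arcsin(-0.356401) = -20.879°.
Then Δλ = atan2(0.346741, 0.373558) = 0.748185 rad, from sin θ sin δ cos φ₁ over cos δ − sin φ₁ sin φ₂.
λ₂ = -23.846° + 42.868° = 19.022°.

latitude -20.879°, longitude 19.022°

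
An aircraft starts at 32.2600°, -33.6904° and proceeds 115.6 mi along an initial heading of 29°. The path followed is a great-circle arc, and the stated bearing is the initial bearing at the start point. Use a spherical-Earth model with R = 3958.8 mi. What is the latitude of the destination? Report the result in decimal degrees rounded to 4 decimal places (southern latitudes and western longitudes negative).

δ = 115.6/3958.8 = 0.029201 rad (1.6731°).
Converting: φ₁ = 0.563043 rad, θ = 0.506145 rad.
Applying the spherical law of cosines for sides, sin φ₂ = sin φ₁ cos δ + cos φ₁ sin δ cos θ = 0.555129, so φ₂ = 33.7196°.
Δλ = atan2( sin θ sin δ cos φ₁ , cos δ − sin φ₁ sin φ₂ ) = atan2(0.011970, 0.703267) = 0.017019 rad = 0.9751°.
Hence λ₂ = -33.6904° + 0.9751° = -32.7153°.

latitude 33.7196°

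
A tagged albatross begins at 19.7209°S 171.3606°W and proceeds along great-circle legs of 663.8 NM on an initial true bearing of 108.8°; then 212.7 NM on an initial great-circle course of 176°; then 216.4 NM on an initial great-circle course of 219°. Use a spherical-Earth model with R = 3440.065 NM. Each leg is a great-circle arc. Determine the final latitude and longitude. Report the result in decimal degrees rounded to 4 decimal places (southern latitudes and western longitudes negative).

latitude -29.2252°, longitude -162.3163°

Apply the spherical direct solution leg by leg, carrying full precision between legs.
Leg 1: from (-19.7209°, -171.3606°), δ = 663.8/3440.065 = 0.192961 rad, θ = 108.8° → φ = -22.9141°, λ = -159.9939°.
Leg 2: from (-22.9141°, -159.9939°), δ = 212.7/3440.065 = 0.061830 rad, θ = 176° → φ = -26.4479°, λ = -159.7181°.
Leg 3: from (-26.4479°, -159.7181°), δ = 216.4/3440.065 = 0.062906 rad, θ = 219° → φ = -29.2252°, λ = -162.3163°.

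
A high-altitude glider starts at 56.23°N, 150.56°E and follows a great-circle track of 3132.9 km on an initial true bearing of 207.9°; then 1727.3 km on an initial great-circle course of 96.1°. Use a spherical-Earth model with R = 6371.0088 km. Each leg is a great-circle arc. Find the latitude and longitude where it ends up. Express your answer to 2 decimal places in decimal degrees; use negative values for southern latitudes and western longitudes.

latitude 27.25°, longitude 153.20°

Apply the spherical direct solution leg by leg, carrying full precision between legs.
Leg 1: from (56.23°, 150.56°), δ = 3132.9/6371.0088 = 0.491743 rad, θ = 207.9° → φ = 30.05°, λ = 135.77°.
Leg 2: from (30.05°, 135.77°), δ = 1727.3/6371.0088 = 0.271119 rad, θ = 96.1° → φ = 27.25°, λ = 153.20°.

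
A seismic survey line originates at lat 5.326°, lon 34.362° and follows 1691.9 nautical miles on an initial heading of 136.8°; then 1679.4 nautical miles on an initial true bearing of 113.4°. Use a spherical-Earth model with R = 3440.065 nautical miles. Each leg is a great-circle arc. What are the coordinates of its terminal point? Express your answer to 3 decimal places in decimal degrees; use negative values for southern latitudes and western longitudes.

Apply the spherical direct solution leg by leg, carrying full precision between legs.
Leg 1: from (5.326°, 34.362°), δ = 1691.9/3440.065 = 0.491822 rad, θ = 136.8° → φ = -15.126°, λ = 53.926°.
Leg 2: from (-15.126°, 53.926°), δ = 1679.4/3440.065 = 0.488188 rad, θ = 113.4° → φ = -24.222°, λ = 82.091°.

latitude -24.222°, longitude 82.091°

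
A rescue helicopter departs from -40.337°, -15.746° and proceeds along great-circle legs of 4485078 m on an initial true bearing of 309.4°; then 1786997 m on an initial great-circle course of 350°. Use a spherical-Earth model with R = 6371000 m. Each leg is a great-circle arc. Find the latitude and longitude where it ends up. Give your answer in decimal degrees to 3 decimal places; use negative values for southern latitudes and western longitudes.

Apply the spherical direct solution leg by leg, carrying full precision between legs.
Leg 1: from (-40.337°, -15.746°), δ = 4485078/6371000 = 0.703983 rad, θ = 309.4° → φ = -10.384°, λ = -46.309°.
Leg 2: from (-10.384°, -46.309°), δ = 1786997/6371000 = 0.280489 rad, θ = 350° → φ = 5.449°, λ = -49.077°.

latitude 5.449°, longitude -49.077°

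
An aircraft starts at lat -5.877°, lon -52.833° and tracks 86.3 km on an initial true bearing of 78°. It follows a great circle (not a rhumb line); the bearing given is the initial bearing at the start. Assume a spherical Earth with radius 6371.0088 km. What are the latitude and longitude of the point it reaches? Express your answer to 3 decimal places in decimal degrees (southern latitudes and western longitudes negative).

δ = 86.3/6371.0088 = 0.013546 rad (0.7761°).
Start latitude φ₁ = -0.102573 rad; initial bearing θ = 1.361357 rad.
Destination latitude: φ₂ = arcsin( sin φ₁ cos δ + cos φ₁ sin δ cos θ ) = arcsin(-0.099582) = -5.715°.
Then Δλ = atan2(0.013180, 0.989712) = 0.013316 rad, from sin θ sin δ cos φ₁ over cos δ − sin φ₁ sin φ₂.
λ₂ = λ₁ + Δλ = -52.070°.

latitude -5.715°, longitude -52.070°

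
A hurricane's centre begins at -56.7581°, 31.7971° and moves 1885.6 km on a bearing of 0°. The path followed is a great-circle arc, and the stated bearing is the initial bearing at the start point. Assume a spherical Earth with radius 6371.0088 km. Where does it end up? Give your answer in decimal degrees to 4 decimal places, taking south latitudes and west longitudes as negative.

latitude -39.8005°, longitude 31.7971°

Central angle δ = d/R = 0.295966 rad.
With φ₁ = -56.7581° = -0.990616 rad and θ = 0° = 0.000000 rad:
Applying the spherical law of cosines for sides, sin φ₂ = sin φ₁ cos δ + cos φ₁ sin δ cos θ = -0.640117, so φ₂ = -39.8005°.
For the longitude increment, Δλ = atan2( sin θ sin δ cos φ₁, cos δ − sin φ₁ sin φ₂ ) = atan2(0.000000, 0.421151) = 0.0000°.
λ₂ = λ₁ + Δλ = 31.7971°.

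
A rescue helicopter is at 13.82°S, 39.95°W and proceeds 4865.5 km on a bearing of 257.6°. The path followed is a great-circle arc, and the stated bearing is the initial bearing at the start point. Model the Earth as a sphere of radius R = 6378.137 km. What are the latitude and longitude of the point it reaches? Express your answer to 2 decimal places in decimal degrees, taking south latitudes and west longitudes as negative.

Central angle δ = d/R = 0.762840 rad.
With φ₁ = -13.82° = -0.241205 rad and θ = 257.6° = 4.495968 rad:
sin φ₂ = sin φ₁ cos δ + cos φ₁ sin δ cos θ = (-0.238872)(0.722876) + (0.971051)(0.690977)(-0.214735) = -0.316757
φ₂ = asin(-0.316757) = -0.322309 rad = -18.47°.
For the longitude increment, Δλ = atan2( sin θ sin δ cos φ₁, cos δ − sin φ₁ sin φ₂ ) = atan2(-0.655322, 0.647212) = -45.36°.
Hence λ₂ = -39.95° + -45.36° = -85.31°.

latitude -18.47°, longitude -85.31°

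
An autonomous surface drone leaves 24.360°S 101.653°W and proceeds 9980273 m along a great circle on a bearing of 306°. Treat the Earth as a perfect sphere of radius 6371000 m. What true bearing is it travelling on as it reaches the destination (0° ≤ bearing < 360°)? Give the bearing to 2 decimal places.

final bearing 299.37°

δ = 9980273/6371000 = 1.566516 rad (89.7548°).
Converting: φ₁ = -0.425162 rad, θ = 5.340708 rad.
sin φ₂ = sin φ₁ cos δ + cos φ₁ sin δ cos θ = (-0.412469)(0.004280) + (0.910972)(0.999991)(0.587785) = 0.533685
φ₂ = asin(0.533685) = 0.562952 rad = 32.255°.
For the longitude increment, Δλ = atan2( sin θ sin δ cos φ₁, cos δ − sin φ₁ sin φ₂ ) = atan2(-0.736985, 0.224409) = -73.065°.
λ₂ = -101.653° + -73.065° = -174.718°.
The forward bearing on arrival equals the back-azimuth from the destination plus 180°.
Back-azimuth from P₂ (32.25°, -174.72°) to P₁ (-24.36°, -101.65°), with Δλ' = λ₁ − λ₂ = 73.06°: atan2( sin Δλ' cos φ₁ , cos φ₂ sin φ₁ − sin φ₂ cos φ₁ cos Δλ' ) = 119.37°.
Final bearing = (119.37° + 180°) mod 360° = 299.37°.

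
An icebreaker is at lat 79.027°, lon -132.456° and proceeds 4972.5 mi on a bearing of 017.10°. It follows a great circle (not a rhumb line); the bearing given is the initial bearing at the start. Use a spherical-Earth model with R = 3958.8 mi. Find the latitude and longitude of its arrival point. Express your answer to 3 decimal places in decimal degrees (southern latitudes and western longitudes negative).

latitude 28.483°, longitude 28.996°

δ = 4972.5/3958.8 = 1.256062 rad (71.9671°).
Converting: φ₁ = 1.379281 rad, θ = 0.298451 rad.
sin φ₂ = sin φ₁ cos δ + cos φ₁ sin δ cos θ = (0.981717)(0.309563) + (0.190346)(0.950879)(0.955793) = 0.476899
φ₂ = asin(0.476899) = 0.497123 rad = 28.483°.
Δλ = atan2( sin θ sin δ cos φ₁ , cos δ − sin φ₁ sin φ₂ ) = atan2(0.053220, -0.158616) = 2.817868 rad = 161.452°.
λ₂ = λ₁ + Δλ = 28.996°.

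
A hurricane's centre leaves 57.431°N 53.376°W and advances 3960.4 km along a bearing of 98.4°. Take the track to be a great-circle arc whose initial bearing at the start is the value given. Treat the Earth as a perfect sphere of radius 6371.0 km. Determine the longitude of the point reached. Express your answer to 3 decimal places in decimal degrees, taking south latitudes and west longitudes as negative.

Angular distance δ = d/R = 3960.4 / 6371 = 0.621629 rad.
Start latitude φ₁ = 1.002360 rad; initial bearing θ = 1.717404 rad.
sin φ₂ = sin φ₁ cos δ + cos φ₁ sin δ cos θ = (0.842744)(0.812931) + (0.538315)(0.582360)(-0.146083) = 0.639296
φ₂ = asin(0.639296) = 0.693583 rad = 39.739°.
Then Δλ = atan2(0.310130, 0.274168) = 0.846869 rad, from sin θ sin δ cos φ₁ over cos δ − sin φ₁ sin φ₂.
Hence λ₂ = -53.376° + 48.522° = -4.854°.

longitude -4.854°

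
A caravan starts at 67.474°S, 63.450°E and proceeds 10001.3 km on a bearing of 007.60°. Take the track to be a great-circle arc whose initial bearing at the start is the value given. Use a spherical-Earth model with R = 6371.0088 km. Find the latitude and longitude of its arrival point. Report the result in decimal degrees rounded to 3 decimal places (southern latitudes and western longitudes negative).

latitude 22.261°, longitude 71.666°

Central angle δ = d/R = 1.569814 rad.
Converting: φ₁ = -1.177643 rad, θ = 0.132645 rad.
Applying the spherical law of cosines for sides, sin φ₂ = sin φ₁ cos δ + cos φ₁ sin δ cos θ = 0.378830, so φ₂ = 22.261°.
Then Δλ = atan2(0.050668, 0.350910) = 0.143399 rad, from sin θ sin δ cos φ₁ over cos δ − sin φ₁ sin φ₂.
λ₂ = λ₁ + Δλ = 71.666°.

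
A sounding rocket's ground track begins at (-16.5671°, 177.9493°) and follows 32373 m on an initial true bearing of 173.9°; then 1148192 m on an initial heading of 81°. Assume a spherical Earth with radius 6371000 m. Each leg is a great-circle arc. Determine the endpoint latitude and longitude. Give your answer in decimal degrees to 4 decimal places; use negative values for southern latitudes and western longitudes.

Apply the spherical direct solution leg by leg, carrying full precision between legs.
Leg 1: from (-16.5671°, 177.9493°), δ = 32373/6371000 = 0.005081 rad, θ = 173.9° → φ = -16.8566°, λ = 177.9816°.
Leg 2: from (-16.8566°, 177.9816°), δ = 1148192/6371000 = 0.180222 rad, θ = 81° → φ = -14.9778°, λ = -171.4583°.

latitude -14.9778°, longitude -171.4583°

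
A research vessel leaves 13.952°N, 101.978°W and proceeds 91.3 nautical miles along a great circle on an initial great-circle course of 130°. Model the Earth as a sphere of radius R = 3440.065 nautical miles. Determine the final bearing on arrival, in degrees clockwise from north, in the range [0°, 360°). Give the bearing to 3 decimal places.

final bearing 130.278°

Angular distance δ = d/R = 91.3 / 3440.065 = 0.026540 rad.
Start latitude φ₁ = 0.243508 rad; initial bearing θ = 2.268928 rad.
Destination latitude: φ₂ = arcsin( sin φ₁ cos δ + cos φ₁ sin δ cos θ ) = arcsin(0.224470) = 12.972°.
For the longitude increment, Δλ = atan2( sin θ sin δ cos φ₁, cos δ − sin φ₁ sin φ₂ ) = atan2(0.019729, 0.945526) = 1.195°.
λ₂ = -101.978° + 1.195° = -100.783°.
The forward bearing on arrival equals the back-azimuth from the destination plus 180°.
Back-azimuth from P₂ (12.972°, -100.783°) to P₁ (13.952°, -101.978°), with Δλ' = λ₁ − λ₂ = -1.195°: atan2( sin Δλ' cos φ₁ , cos φ₂ sin φ₁ − sin φ₂ cos φ₁ cos Δλ' ) = 310.278°.
Final bearing = (310.278° + 180°) mod 360° = 130.278°.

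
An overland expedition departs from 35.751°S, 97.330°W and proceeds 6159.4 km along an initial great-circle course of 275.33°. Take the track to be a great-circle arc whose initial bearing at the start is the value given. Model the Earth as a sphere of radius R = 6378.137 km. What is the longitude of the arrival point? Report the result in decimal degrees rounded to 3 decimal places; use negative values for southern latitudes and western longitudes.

longitude -155.603°

The arc subtends δ = 6159.4/6378.137 = 0.965705 rad at the centre.
With φ₁ = -35.751° = -0.623973 rad and θ = 275.33° = 4.805415 rad:
Applying the spherical law of cosines for sides, sin φ₂ = sin φ₁ cos δ + cos φ₁ sin δ cos θ = -0.270348, so φ₂ = -15.685°.
Δλ = atan2( sin θ sin δ cos φ₁ , cos δ − sin φ₁ sin φ₂ ) = atan2(-0.664585, 0.410882) = -1.017063 rad = -58.273°.
Hence λ₂ = -97.330° + -58.273° = -155.603°.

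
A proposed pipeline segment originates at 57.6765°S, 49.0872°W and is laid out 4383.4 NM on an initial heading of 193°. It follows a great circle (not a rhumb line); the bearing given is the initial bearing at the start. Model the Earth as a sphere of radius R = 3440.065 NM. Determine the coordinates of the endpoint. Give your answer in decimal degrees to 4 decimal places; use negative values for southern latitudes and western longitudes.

The arc subtends δ = 4383.4/3440.065 = 1.274220 rad at the centre.
With φ₁ = -57.6765° = -1.006645 rad and θ = 193° = 3.368485 rad:
Applying the spherical law of cosines for sides, sin φ₂ = sin φ₁ cos δ + cos φ₁ sin δ cos θ = -0.745211, so φ₂ = -48.1772°.
Δλ = atan2( sin θ sin δ cos φ₁ , cos δ − sin φ₁ sin φ₂ ) = atan2(-0.115030, -0.337488) = -2.813100 rad = -161.1787°.
λ₂ = -49.0872° + -161.1787° = -210.2659°, normalized to (−180°, 180°] → 149.7341°.

latitude -48.1772°, longitude 149.7341°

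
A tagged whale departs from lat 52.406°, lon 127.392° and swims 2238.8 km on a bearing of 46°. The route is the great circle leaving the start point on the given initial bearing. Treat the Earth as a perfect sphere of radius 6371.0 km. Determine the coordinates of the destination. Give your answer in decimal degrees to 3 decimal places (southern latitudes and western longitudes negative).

latitude 62.849°, longitude 160.253°

The arc subtends δ = 2238.8/6371 = 0.351405 rad at the centre.
Converting: φ₁ = 0.914657 rad, θ = 0.802851 rad.
Applying the spherical law of cosines for sides, sin φ₂ = sin φ₁ cos δ + cos φ₁ sin δ cos θ = 0.889807, so φ₂ = 62.849°.
Then Δλ = atan2(0.151057, 0.233848) = 0.573530 rad, from sin θ sin δ cos φ₁ over cos δ − sin φ₁ sin φ₂.
λ₂ = 127.392° + 32.861° = 160.253°.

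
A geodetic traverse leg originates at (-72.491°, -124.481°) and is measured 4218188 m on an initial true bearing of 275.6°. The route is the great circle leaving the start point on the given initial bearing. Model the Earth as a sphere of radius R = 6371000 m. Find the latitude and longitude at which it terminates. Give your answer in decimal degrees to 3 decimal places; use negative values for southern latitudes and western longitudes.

latitude -47.233°, longitude 171.222°

Angular distance δ = d/R = 4218188 / 6371000 = 0.662092 rad.
With φ₁ = -72.491° = -1.265207 rad and θ = 275.6° = 4.810127 rad:
Applying the spherical law of cosines for sides, sin φ₂ = sin φ₁ cos δ + cos φ₁ sin δ cos θ = -0.734118, so φ₂ = -47.233°.
Δλ = atan2( sin θ sin δ cos φ₁ , cos δ − sin φ₁ sin φ₂ ) = atan2(-0.184074, 0.088602) = -1.122190 rad = -64.297°.
λ₂ = -124.481° + -64.297° = -188.778°, normalized to (−180°, 180°] → 171.222°.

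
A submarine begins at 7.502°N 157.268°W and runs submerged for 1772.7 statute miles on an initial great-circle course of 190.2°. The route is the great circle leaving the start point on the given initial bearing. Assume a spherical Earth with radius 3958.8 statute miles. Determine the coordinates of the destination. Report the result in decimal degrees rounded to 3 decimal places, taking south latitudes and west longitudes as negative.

latitude -17.746°, longitude -161.885°

The arc subtends δ = 1772.7/3958.8 = 0.447787 rad at the centre.
With φ₁ = 7.502° = 0.130935 rad and θ = 190.2° = 3.319616 rad:
sin φ₂ = sin φ₁ cos δ + cos φ₁ sin δ cos θ = (0.130561)(0.901407) + (0.991440)(0.432972)(-0.984196) = -0.304793
φ₂ = asin(-0.304793) = -0.309721 rad = -17.746°.
For the longitude increment, Δλ = atan2( sin θ sin δ cos φ₁, cos δ − sin φ₁ sin φ₂ ) = atan2(-0.076016, 0.941201) = -4.617°.
λ₂ = -157.268° + -4.617° = -161.885°.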